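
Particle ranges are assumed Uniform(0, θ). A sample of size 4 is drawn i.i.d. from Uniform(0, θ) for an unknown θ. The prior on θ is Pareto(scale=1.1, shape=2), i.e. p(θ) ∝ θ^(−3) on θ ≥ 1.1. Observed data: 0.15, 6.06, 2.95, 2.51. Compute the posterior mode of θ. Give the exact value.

θ̂_MAP = 6.06

The Uniform(0, θ) likelihood is θ^(−n) for θ ≥ max(xᵢ), zero otherwise. Here max(xᵢ) = 6.06.
Posterior ∝ θ^(−3) · θ^(−4) = θ^(−7) on θ ≥ max(1.1, 6.06) = 6.06.
This density is strictly decreasing in θ, so the posterior mode lies at the lower boundary of the support.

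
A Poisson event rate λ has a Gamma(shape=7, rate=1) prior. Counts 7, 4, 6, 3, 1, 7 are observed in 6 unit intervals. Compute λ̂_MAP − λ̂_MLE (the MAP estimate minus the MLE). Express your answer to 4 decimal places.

Σxᵢ = 28. Posterior is Gamma(35, 7); MAP = (35−1)/7 = 34/7 ≈ 4.85714.
MLE = x̄ = 28/6 ≈ 4.66667.
Difference = 34/7 − 28/6 = 4/21 ≈ 0.1905.

MAP − MLE = 0.1905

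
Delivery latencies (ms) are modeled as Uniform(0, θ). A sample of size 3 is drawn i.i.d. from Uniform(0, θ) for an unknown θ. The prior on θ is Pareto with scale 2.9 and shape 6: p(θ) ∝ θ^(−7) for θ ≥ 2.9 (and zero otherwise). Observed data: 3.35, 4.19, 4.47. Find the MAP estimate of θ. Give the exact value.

The Uniform(0, θ) likelihood is θ^(−n) for θ ≥ max(xᵢ), zero otherwise. Here max(xᵢ) = 4.47.
Posterior ∝ θ^(−7) · θ^(−3) = θ^(−10) on θ ≥ max(2.9, 4.47) = 4.47.
This density is strictly decreasing in θ, so the posterior mode lies at the lower boundary of the support.

θ̂_MAP = 4.47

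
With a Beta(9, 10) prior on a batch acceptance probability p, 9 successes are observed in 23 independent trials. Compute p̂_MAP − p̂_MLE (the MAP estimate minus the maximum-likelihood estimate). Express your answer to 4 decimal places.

Posterior is Beta(18, 24); MAP = (18−1)/(42−2) = 17/40 ≈ 0.42500.
MLE ignores the prior: p̂_MLE = k/n = 9/23 ≈ 0.39130.
Difference = 17/40 − 9/23 = 31/920 ≈ 0.0337.

MAP − MLE = 0.0337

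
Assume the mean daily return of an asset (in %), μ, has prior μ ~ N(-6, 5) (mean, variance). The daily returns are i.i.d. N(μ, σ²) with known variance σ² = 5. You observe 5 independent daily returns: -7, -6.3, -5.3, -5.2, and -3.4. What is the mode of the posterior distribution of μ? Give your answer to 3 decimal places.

μ̂_MAP = -5.533

n = 5; x̄ = ((-7) + (-6.3) + (-5.3) + (-5.2) + (-3.4))/5 = -27.2/5 = -5.44.
For a Normal prior and Normal likelihood with known variance, the posterior is Normal; its mode equals its mean, the precision-weighted average.
Prior precision 1/σ₀² = 1/5 = 0.2; data precision n/σ² = 5/5 = 1.
μ̂ = (0.2·(-6) + 1·(-5.44)) / (0.2 + 1) = (-6.64)/1.2 = -83/15 ≈ -5.533.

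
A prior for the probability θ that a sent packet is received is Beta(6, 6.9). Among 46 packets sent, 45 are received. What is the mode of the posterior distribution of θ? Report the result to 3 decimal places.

Prior: Beta(6, 6.9).
Data: 45 successes in 46 trials. The binomial likelihood contributes θ^45(1−θ)^1, so the posterior is Beta(6+45, 6.9+1) = Beta(51, 7.9).
For Beta(a, b) with a, b > 1 the mode is (a−1)/(a+b−2) = 50/56.9 ≈ 0.879.

θ̂_MAP = 0.879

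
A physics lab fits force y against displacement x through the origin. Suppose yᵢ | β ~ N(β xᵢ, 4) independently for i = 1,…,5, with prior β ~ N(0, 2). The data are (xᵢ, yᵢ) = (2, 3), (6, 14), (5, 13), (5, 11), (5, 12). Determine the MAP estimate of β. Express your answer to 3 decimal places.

log p(β | y) = −Σ(yᵢ − βxᵢ)²/(2·4) − β²/(2·2) + const.
Setting the derivative to zero: Σxᵢ(yᵢ − βxᵢ)/4 − β/2 = 0, so β = Σxᵢyᵢ / (Σxᵢ² + σ²/τ²).
Σxᵢyᵢ = 2·3 + 6·14 + 5·13 + 5·11 + 5·12 = 270; Σxᵢ² = 115; σ²/τ² = 2.
β̂_MAP = 270 / (115 + 2) = 270/117 ≈ 2.308.

β̂_MAP = 2.308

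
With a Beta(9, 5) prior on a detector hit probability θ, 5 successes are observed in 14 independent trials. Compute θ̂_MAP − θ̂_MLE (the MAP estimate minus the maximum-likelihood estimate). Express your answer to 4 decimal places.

Posterior is Beta(14, 14); MAP = (14−1)/(28−2) = 13/26 ≈ 0.50000.
MLE ignores the prior: θ̂_MLE = k/n = 5/14 ≈ 0.35714.
Difference = 13/26 − 5/14 = 1/7 ≈ 0.1429.

MAP − MLE = 0.1429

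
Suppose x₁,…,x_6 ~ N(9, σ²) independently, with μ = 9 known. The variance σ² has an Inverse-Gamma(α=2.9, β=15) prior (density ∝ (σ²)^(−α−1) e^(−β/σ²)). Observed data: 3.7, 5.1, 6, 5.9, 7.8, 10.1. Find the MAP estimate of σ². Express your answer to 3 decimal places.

Sum of squared deviations about the known mean: SS = (3.7−9)² + (5.1−9)² + (6−9)² + (5.9−9)² + (7.8−9)² + (10.1−9)² = 64.56.
The Normal likelihood contributes (σ²)^(−n/2) exp(−SS/(2σ²)), so the posterior is Inverse-Gamma(α + n/2, β + SS/2) = Inverse-Gamma(5.9, 47.28).
The mode of Inverse-Gamma(a, b) is b/(a+1) = 47.28/6.9 ≈ 6.852.

σ̂²_MAP = 6.852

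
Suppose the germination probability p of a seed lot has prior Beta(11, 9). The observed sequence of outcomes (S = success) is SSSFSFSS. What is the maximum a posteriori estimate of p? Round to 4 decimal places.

p̂_MAP = 0.6154

Prior: Beta(11, 9).
Data: 6 successes in 8 trials (from the sequence). The binomial likelihood contributes p^6(1−p)^2, so the posterior is Beta(11+6, 9+2) = Beta(17, 11).
For Beta(a, b) with a, b > 1 the mode is (a−1)/(a+b−2) = 16/26 ≈ 0.6154.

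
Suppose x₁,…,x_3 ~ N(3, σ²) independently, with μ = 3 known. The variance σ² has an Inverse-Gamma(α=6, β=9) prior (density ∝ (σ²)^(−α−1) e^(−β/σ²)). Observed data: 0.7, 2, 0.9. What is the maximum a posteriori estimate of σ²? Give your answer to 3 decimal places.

σ̂²_MAP = 1.688

Sum of squared deviations about the known mean: SS = (0.7−3)² + (2−3)² + (0.9−3)² = 10.7.
The Normal likelihood contributes (σ²)^(−n/2) exp(−SS/(2σ²)), so the posterior is Inverse-Gamma(α + n/2, β + SS/2) = Inverse-Gamma(7.5, 14.35).
The mode of Inverse-Gamma(a, b) is b/(a+1) = 14.35/8.5 ≈ 1.688.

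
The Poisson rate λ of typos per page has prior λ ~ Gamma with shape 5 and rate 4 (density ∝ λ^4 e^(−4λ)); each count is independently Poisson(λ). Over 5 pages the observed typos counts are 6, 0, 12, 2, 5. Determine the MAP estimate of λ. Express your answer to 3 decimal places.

Σxᵢ = 6+0+12+2+5 = 25, with n = 5.
Posterior ∝ λ^4e^(−4λ) · λ^25e^(−5λ) = λ^29e^(−9λ), i.e. Gamma(shape=30, rate=9).
The mode of a Gamma(a, b) with a ≥ 1 (shape–rate) is (a−1)/b = 29/9 ≈ 3.222.

λ̂_MAP = 3.222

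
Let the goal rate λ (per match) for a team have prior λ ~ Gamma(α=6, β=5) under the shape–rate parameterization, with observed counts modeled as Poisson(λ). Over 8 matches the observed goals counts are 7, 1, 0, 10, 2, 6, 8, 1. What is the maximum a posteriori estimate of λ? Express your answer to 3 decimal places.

Σxᵢ = 7+1+0+10+2+6+8+1 = 35, with n = 8.
Posterior ∝ λ^5e^(−5λ) · λ^35e^(−8λ) = λ^40e^(−13λ), i.e. Gamma(shape=41, rate=13).
The mode of a Gamma(a, b) with a ≥ 1 (shape–rate) is (a−1)/b = 40/13 ≈ 3.077.

λ̂_MAP = 3.077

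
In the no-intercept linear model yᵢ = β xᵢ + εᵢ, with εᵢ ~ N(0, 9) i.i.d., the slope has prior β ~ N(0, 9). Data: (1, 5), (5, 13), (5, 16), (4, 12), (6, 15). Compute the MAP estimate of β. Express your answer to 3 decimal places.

log p(β | y) = −Σ(yᵢ − βxᵢ)²/(2·9) − β²/(2·9) + const.
Setting the derivative to zero: Σxᵢ(yᵢ − βxᵢ)/9 − β/9 = 0, so β = Σxᵢyᵢ / (Σxᵢ² + σ²/τ²).
Σxᵢyᵢ = 1·5 + 5·13 + 5·16 + 4·12 + 6·15 = 288; Σxᵢ² = 103; σ²/τ² = 1.
β̂_MAP = 288 / (103 + 1) = 288/104 ≈ 2.769.

β̂_MAP = 2.769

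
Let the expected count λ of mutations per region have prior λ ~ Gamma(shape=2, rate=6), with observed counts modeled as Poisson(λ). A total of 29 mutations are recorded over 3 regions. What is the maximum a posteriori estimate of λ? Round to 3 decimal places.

Σxᵢ = 29, n = 3.
Posterior ∝ λe^(−6λ) · λ^29e^(−3λ) = λ^30e^(−9λ), i.e. Gamma(shape=31, rate=9).
The mode of a Gamma(a, b) with a ≥ 1 (shape–rate) is (a−1)/b = 30/9 ≈ 3.333.

λ̂_MAP = 3.333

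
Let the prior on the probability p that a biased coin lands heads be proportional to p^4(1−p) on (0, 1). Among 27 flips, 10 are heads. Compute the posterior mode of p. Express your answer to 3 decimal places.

The prior density ∝ p^4(1−p)^1 is the kernel of Beta(5, 2).
Data: 10 successes in 27 trials. The binomial likelihood contributes p^10(1−p)^17, so the posterior is Beta(5+10, 2+17) = Beta(15, 19).
For Beta(a, b) with a, b > 1 the mode is (a−1)/(a+b−2) = 14/32 ≈ 0.438.

p̂_MAP = 0.438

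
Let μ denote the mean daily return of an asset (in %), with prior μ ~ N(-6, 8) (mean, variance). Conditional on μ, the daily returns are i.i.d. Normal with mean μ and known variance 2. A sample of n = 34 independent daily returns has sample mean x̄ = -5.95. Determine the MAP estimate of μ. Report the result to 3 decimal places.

μ̂_MAP = -5.950

n = 34, x̄ = -5.95.
For a Normal prior and Normal likelihood with known variance, the posterior is Normal; its mode equals its mean, the precision-weighted average.
Prior precision 1/σ₀² = 1/8 = 0.125; data precision n/σ² = 34/2 = 17.
μ̂ = (0.125·(-6) + 17·(-5.95)) / (0.125 + 17) = (-101.9)/17.125 = -4076/685 ≈ -5.950.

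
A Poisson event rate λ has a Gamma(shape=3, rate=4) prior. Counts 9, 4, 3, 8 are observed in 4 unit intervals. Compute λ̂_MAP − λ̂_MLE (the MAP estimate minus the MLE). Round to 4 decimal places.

Σxᵢ = 24. Posterior is Gamma(27, 8); MAP = (27−1)/8 = 26/8 ≈ 3.25000.
MLE = x̄ = 24/4 ≈ 6.00000.
Difference = 26/8 − 24/4 = -11/4 ≈ -2.7500.

MAP − MLE = -2.7500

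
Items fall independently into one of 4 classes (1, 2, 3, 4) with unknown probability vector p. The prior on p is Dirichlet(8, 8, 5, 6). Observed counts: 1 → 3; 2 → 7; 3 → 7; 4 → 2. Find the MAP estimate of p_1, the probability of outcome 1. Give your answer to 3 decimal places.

The posterior is Dirichlet(αᵢ + nᵢ) = Dirichlet(11, 15, 12, 8).
For a Dirichlet(a₁,…,a_K) with all aᵢ > 1, the mode has j-th component (aⱼ − 1)/(Σaᵢ − K).
Here Σaᵢ = 46 and K = 4, so p_1 = (11 − 1)/(46 − 4) = 10/42 ≈ 0.238.

MAP estimate: 0.238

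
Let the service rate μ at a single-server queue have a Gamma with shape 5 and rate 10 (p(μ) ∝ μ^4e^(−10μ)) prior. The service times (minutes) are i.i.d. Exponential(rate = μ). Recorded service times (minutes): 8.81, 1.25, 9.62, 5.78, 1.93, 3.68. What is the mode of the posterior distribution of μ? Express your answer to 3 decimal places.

The Exponential(rate=μ) likelihood is ∝ μ^n e^(−μΣtᵢ). Here n = 6 and Σtᵢ = 8.81 + 1.25 + 9.62 + 5.78 + 1.93 + 3.68 = 31.07.
Posterior ∝ μ^4e^(−10μ) · μ^6e^(−31.07μ) = μ^10e^(−41.07μ), i.e. Gamma(11, 41.07).
Mode = (a−1)/b = 10/41.07 ≈ 0.243.

μ̂_MAP = 0.243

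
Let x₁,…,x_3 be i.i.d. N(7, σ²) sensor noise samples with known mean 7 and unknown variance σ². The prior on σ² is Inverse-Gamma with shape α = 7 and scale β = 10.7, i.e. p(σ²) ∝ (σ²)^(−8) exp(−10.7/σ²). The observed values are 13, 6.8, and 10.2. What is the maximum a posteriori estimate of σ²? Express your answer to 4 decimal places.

Sum of squared deviations about the known mean: SS = (13−7)² + (6.8−7)² + (10.2−7)² = 46.28.
The Normal likelihood contributes (σ²)^(−n/2) exp(−SS/(2σ²)), so the posterior is Inverse-Gamma(α + n/2, β + SS/2) = Inverse-Gamma(8.5, 33.84).
The mode of Inverse-Gamma(a, b) is b/(a+1) = 33.84/9.5 ≈ 3.5621.

σ̂²_MAP = 3.5621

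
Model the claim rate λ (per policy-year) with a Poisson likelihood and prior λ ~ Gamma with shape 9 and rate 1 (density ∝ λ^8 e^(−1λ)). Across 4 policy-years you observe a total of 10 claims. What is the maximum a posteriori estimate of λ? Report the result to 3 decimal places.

Σxᵢ = 10, n = 4.
Posterior ∝ λ^8e^(−1λ) · λ^10e^(−4λ) = λ^18e^(−5λ), i.e. Gamma(shape=19, rate=5).
The mode of a Gamma(a, b) with a ≥ 1 (shape–rate) is (a−1)/b = 18/5 ≈ 3.600.

λ̂_MAP = 3.600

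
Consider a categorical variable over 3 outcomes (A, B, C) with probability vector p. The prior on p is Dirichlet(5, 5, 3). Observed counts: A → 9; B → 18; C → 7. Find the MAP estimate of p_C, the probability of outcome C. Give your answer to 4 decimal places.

MAP estimate of p_C = 0.2045

The posterior is Dirichlet(αᵢ + nᵢ) = Dirichlet(14, 23, 10).
For a Dirichlet(a₁,…,a_K) with all aᵢ > 1, the mode has j-th component (aⱼ − 1)/(Σaᵢ − K).
Here Σaᵢ = 47 and K = 3, so p_C = (10 − 1)/(47 − 3) = 9/44 ≈ 0.2045.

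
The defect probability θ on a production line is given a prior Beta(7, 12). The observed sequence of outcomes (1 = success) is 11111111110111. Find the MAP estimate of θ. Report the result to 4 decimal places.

θ̂_MAP = 0.6129

Prior: Beta(7, 12).
Data: 13 successes in 14 trials (from the sequence). The binomial likelihood contributes θ^13(1−θ)^1, so the posterior is Beta(7+13, 12+1) = Beta(20, 13).
For Beta(a, b) with a, b > 1 the mode is (a−1)/(a+b−2) = 19/31 ≈ 0.6129.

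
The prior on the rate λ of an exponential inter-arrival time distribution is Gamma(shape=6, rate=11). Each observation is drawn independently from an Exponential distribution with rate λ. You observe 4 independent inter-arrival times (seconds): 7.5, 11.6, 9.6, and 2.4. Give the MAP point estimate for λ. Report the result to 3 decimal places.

The Exponential(rate=λ) likelihood is ∝ λ^n e^(−λΣtᵢ). Here n = 4 and Σtᵢ = 7.5 + 11.6 + 9.6 + 2.4 = 31.1.
Posterior ∝ λ^5e^(−11λ) · λ^4e^(−31.1λ) = λ^9e^(−42.1λ), i.e. Gamma(10, 42.1).
Mode = (a−1)/b = 9/42.1 ≈ 0.214.

λ̂_MAP = 0.214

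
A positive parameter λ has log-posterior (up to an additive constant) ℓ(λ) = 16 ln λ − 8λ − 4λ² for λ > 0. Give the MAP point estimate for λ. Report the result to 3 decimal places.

λ̂_MAP = 1.000

ℓ'(λ) = 16/λ − 8 − 8λ. Setting this to zero and multiplying by λ: 8λ² + 8λ − 16 = 0.
λ = (−8 + √(8² + 4·8·16)) / (2·8) = (−8 + √576) / 16 = (−8 + 24)/16 = 1.
ℓ''(λ) = −16/λ² − 8 < 0, confirming a maximum.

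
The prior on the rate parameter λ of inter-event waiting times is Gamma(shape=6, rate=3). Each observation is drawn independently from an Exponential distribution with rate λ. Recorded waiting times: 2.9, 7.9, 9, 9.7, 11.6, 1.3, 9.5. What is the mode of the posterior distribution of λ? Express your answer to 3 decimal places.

λ̂_MAP = 0.219

The Exponential(rate=λ) likelihood is ∝ λ^n e^(−λΣtᵢ). Here n = 7 and Σtᵢ = 2.9 + 7.9 + 9 + 9.7 + 11.6 + 1.3 + 9.5 = 51.9.
Posterior ∝ λ^5e^(−3λ) · λ^7e^(−51.9λ) = λ^12e^(−54.9λ), i.e. Gamma(13, 54.9).
Mode = (a−1)/b = 12/54.9 ≈ 0.219.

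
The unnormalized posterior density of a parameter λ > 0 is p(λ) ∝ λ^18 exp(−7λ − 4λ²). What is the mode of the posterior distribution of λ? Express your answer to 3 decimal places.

ℓ'(λ) = 18/λ − 7 − 8λ. Setting this to zero and multiplying by λ: 8λ² + 7λ − 18 = 0.
λ = (−7 + √(7² + 4·8·18)) / (2·8) = (−7 + √625) / 16 = (−7 + 25)/16 = 9/8.
ℓ''(λ) = −18/λ² − 8 < 0, confirming a maximum.

λ̂_MAP = 1.125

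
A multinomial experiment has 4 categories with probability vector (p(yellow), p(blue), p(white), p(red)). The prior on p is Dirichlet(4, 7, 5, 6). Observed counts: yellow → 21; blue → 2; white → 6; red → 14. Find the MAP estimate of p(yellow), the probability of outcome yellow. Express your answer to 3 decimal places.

MAP estimate of p(yellow) = 0.393

The posterior is Dirichlet(αᵢ + nᵢ) = Dirichlet(25, 9, 11, 20).
For a Dirichlet(a₁,…,a_K) with all aᵢ > 1, the mode has j-th component (aⱼ − 1)/(Σaᵢ − K).
Here Σaᵢ = 65 and K = 4, so p(yellow) = (25 − 1)/(65 − 4) = 24/61 ≈ 0.393.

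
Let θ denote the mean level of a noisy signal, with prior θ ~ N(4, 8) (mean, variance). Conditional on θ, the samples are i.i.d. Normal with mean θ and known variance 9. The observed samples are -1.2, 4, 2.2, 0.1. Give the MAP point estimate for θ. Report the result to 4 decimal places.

n = 4; x̄ = ((-1.2) + 4 + 2.2 + 0.1)/4 = 5.1/4 = 1.275.
For a Normal prior and Normal likelihood with known variance, the posterior is Normal; its mode equals its mean, the precision-weighted average.
Prior precision 1/σ₀² = 1/8 = 0.125; data precision n/σ² = 4/9.
θ̂ = (0.125·4 + (4/9)·1.275) / (0.125 + 4/9) = (16/15)/(41/72) = 384/205 ≈ 1.8732.

θ̂_MAP = 1.8732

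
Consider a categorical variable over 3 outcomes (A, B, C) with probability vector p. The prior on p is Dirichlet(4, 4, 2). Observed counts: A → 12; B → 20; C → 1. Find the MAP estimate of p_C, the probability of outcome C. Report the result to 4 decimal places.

The posterior is Dirichlet(αᵢ + nᵢ) = Dirichlet(16, 24, 3).
For a Dirichlet(a₁,…,a_K) with all aᵢ > 1, the mode has j-th component (aⱼ − 1)/(Σaᵢ − K).
Here Σaᵢ = 43 and K = 3, so p_C = (3 − 1)/(43 − 3) = 2/40 ≈ 0.0500.

MAP estimate of p_C = 0.0500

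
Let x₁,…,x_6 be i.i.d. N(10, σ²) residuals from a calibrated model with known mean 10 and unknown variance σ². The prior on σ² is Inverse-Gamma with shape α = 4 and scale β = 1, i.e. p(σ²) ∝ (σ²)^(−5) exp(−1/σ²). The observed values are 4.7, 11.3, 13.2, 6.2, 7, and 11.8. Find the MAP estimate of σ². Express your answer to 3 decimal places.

σ̂²_MAP = 4.294

Sum of squared deviations about the known mean: SS = (4.7−10)² + (11.3−10)² + (13.2−10)² + (6.2−10)² + (7−10)² + (11.8−10)² = 66.7.
The Normal likelihood contributes (σ²)^(−n/2) exp(−SS/(2σ²)), so the posterior is Inverse-Gamma(α + n/2, β + SS/2) = Inverse-Gamma(7, 34.35).
The mode of Inverse-Gamma(a, b) is b/(a+1) = 34.35/8 ≈ 4.294.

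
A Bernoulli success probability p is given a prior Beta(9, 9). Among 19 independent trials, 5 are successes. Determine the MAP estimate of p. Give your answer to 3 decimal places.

Prior: Beta(9, 9).
Data: 5 successes in 19 trials. The binomial likelihood contributes p^5(1−p)^14, so the posterior is Beta(9+5, 9+14) = Beta(14, 23).
For Beta(a, b) with a, b > 1 the mode is (a−1)/(a+b−2) = 13/35 ≈ 0.371.

p̂_MAP = 0.371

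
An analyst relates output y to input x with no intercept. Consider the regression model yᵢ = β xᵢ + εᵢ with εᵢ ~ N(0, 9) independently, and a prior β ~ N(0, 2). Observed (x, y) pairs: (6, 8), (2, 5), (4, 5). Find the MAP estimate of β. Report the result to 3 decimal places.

β̂_MAP = 1.289

log p(β | y) = −Σ(yᵢ − βxᵢ)²/(2·9) − β²/(2·2) + const.
Setting the derivative to zero: Σxᵢ(yᵢ − βxᵢ)/9 − β/2 = 0, so β = Σxᵢyᵢ / (Σxᵢ² + σ²/τ²).
Σxᵢyᵢ = 6·8 + 2·5 + 4·5 = 78; Σxᵢ² = 56; σ²/τ² = 4.5.
β̂_MAP = 78 / (56 + 4.5) = 78/60.5 ≈ 1.289.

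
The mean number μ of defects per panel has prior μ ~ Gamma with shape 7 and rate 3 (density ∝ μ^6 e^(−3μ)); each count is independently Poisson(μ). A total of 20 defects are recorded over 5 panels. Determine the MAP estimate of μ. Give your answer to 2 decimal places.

Σxᵢ = 20, n = 5.
Posterior ∝ μ^6e^(−3μ) · μ^20e^(−5μ) = μ^26e^(−8μ), i.e. Gamma(shape=27, rate=8).
The mode of a Gamma(a, b) with a ≥ 1 (shape–rate) is (a−1)/b = 26/8 ≈ 3.25.

μ̂_MAP = 3.25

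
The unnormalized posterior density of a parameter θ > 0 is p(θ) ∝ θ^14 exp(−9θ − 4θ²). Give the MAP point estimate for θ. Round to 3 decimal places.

ℓ'(θ) = 14/θ − 9 − 8θ. Setting this to zero and multiplying by θ: 8θ² + 9θ − 14 = 0.
θ = (−9 + √(9² + 4·8·14)) / (2·8) = (−9 + √529) / 16 = (−9 + 23)/16 = 7/8.
ℓ''(θ) = −14/θ² − 8 < 0, confirming a maximum.

θ̂_MAP = 0.875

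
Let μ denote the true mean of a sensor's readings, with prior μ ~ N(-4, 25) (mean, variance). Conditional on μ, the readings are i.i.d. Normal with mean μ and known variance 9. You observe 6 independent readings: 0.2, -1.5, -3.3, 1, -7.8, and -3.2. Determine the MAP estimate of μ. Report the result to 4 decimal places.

n = 6; x̄ = (0.2 + (-1.5) + (-3.3) + 1 + (-7.8) + (-3.2))/6 = -14.6/6 = -73/30 ≈ -2.4333.
For a Normal prior and Normal likelihood with known variance, the posterior is Normal; its mode equals its mean, the precision-weighted average.
Prior precision 1/σ₀² = 1/25 = 0.04; data precision n/σ² = 6/9 = 2/3.
μ̂ = (0.04·(-4) + (2/3)·(-73/30)) / (0.04 + 2/3) = (-401/225)/(53/75) = -401/159 ≈ -2.5220.

μ̂_MAP = -2.5220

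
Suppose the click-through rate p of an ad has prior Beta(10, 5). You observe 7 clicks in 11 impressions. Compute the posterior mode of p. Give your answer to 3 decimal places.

Prior: Beta(10, 5).
Data: 7 successes in 11 trials. The binomial likelihood contributes p^7(1−p)^4, so the posterior is Beta(10+7, 5+4) = Beta(17, 9).
For Beta(a, b) with a, b > 1 the mode is (a−1)/(a+b−2) = 16/24 ≈ 0.667.

p̂_MAP = 0.667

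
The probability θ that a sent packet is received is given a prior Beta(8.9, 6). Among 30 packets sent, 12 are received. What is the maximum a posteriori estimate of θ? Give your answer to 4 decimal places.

θ̂_MAP = 0.4639

Prior: Beta(8.9, 6).
Data: 12 successes in 30 trials. The binomial likelihood contributes θ^12(1−θ)^18, so the posterior is Beta(8.9+12, 6+18) = Beta(20.9, 24).
For Beta(a, b) with a, b > 1 the mode is (a−1)/(a+b−2) = 19.9/42.9 ≈ 0.4639.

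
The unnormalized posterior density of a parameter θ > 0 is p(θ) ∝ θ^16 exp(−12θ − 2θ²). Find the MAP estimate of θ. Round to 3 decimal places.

θ̂_MAP = 1.000

ℓ'(θ) = 16/θ − 12 − 4θ. Setting this to zero and multiplying by θ: 4θ² + 12θ − 16 = 0.
θ = (−12 + √(12² + 4·4·16)) / (2·4) = (−12 + √400) / 8 = (−12 + 20)/8 = 1.
ℓ''(θ) = −16/θ² − 4 < 0, confirming a maximum.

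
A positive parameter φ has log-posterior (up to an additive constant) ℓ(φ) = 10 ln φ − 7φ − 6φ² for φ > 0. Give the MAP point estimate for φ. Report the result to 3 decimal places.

ℓ'(φ) = 10/φ − 7 − 12φ. Setting this to zero and multiplying by φ: 12φ² + 7φ − 10 = 0.
φ = (−7 + √(7² + 4·12·10)) / (2·12) = (−7 + √529) / 24 = (−7 + 23)/24 = 2/3.
ℓ''(φ) = −10/φ² − 12 < 0, confirming a maximum.

φ̂_MAP = 0.667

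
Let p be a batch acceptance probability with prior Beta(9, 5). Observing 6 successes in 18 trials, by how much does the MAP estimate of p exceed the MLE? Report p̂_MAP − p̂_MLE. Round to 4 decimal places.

MAP − MLE = 0.1333

Posterior is Beta(15, 17); MAP = (15−1)/(32−2) = 14/30 ≈ 0.46667.
MLE ignores the prior: p̂_MLE = k/n = 6/18 ≈ 0.33333.
Difference = 14/30 − 6/18 = 2/15 ≈ 0.1333.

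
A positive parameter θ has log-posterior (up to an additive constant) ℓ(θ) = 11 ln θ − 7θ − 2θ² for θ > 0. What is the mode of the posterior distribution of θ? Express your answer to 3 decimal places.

θ̂_MAP = 1.000

ℓ'(θ) = 11/θ − 7 − 4θ. Setting this to zero and multiplying by θ: 4θ² + 7θ − 11 = 0.
θ = (−7 + √(7² + 4·4·11)) / (2·4) = (−7 + √225) / 8 = (−7 + 15)/8 = 1.
ℓ''(θ) = −11/θ² − 4 < 0, confirming a maximum.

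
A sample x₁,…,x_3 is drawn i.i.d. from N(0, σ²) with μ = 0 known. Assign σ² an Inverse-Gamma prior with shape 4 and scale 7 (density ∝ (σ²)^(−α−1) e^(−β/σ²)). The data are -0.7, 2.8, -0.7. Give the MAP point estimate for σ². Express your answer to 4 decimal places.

σ̂²_MAP = 1.7554

Sum of squared deviations about the known mean: SS = (-0.7−0)² + (2.8−0)² + (-0.7−0)² = 8.82.
The Normal likelihood contributes (σ²)^(−n/2) exp(−SS/(2σ²)), so the posterior is Inverse-Gamma(α + n/2, β + SS/2) = Inverse-Gamma(5.5, 11.41).
The mode of Inverse-Gamma(a, b) is b/(a+1) = 11.41/6.5 ≈ 1.7554.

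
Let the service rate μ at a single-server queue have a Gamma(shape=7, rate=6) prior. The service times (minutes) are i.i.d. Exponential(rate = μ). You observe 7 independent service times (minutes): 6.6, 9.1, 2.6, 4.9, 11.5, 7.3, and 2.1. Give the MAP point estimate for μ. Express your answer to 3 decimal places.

μ̂_MAP = 0.259

The Exponential(rate=μ) likelihood is ∝ μ^n e^(−μΣtᵢ). Here n = 7 and Σtᵢ = 6.6 + 9.1 + 2.6 + 4.9 + 11.5 + 7.3 + 2.1 = 44.1.
Posterior ∝ μ^6e^(−6μ) · μ^7e^(−44.1μ) = μ^13e^(−50.1μ), i.e. Gamma(14, 50.1).
Mode = (a−1)/b = 13/50.1 ≈ 0.259.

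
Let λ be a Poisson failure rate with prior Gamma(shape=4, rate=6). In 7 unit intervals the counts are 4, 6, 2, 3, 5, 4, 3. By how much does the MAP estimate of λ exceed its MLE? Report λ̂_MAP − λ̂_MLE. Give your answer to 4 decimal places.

Σxᵢ = 27. Posterior is Gamma(31, 13); MAP = (31−1)/13 = 30/13 ≈ 2.30769.
MLE = x̄ = 27/7 ≈ 3.85714.
Difference = 30/13 − 27/7 = -141/91 ≈ -1.5495.

MAP − MLE = -1.5495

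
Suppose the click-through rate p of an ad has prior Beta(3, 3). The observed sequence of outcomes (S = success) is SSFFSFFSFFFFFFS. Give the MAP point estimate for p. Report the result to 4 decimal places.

Prior: Beta(3, 3).
Data: 5 successes in 15 trials (from the sequence). The binomial likelihood contributes p^5(1−p)^10, so the posterior is Beta(3+5, 3+10) = Beta(8, 13).
For Beta(a, b) with a, b > 1 the mode is (a−1)/(a+b−2) = 7/19 ≈ 0.3684.

p̂_MAP = 0.3684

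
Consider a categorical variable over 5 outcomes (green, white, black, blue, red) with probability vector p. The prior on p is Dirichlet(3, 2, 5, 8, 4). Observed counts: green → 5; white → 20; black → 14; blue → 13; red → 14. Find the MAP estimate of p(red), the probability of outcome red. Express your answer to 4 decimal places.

The posterior is Dirichlet(αᵢ + nᵢ) = Dirichlet(8, 22, 19, 21, 18).
For a Dirichlet(a₁,…,a_K) with all aᵢ > 1, the mode has j-th component (aⱼ − 1)/(Σaᵢ − K).
Here Σaᵢ = 88 and K = 5, so p(red) = (18 − 1)/(88 − 5) = 17/83 ≈ 0.2048.

MAP estimate of p(red) = 0.2048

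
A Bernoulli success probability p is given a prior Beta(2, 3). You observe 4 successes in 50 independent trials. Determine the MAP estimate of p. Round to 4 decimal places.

p̂_MAP = 0.0943

Prior: Beta(2, 3).
Data: 4 successes in 50 trials. The binomial likelihood contributes p^4(1−p)^46, so the posterior is Beta(2+4, 3+46) = Beta(6, 49).
For Beta(a, b) with a, b > 1 the mode is (a−1)/(a+b−2) = 5/53 ≈ 0.0943.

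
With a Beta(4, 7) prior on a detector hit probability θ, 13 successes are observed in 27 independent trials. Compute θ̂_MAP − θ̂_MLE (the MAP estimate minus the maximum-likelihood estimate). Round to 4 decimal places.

MAP − MLE = -0.0370

Posterior is Beta(17, 21); MAP = (17−1)/(38−2) = 16/36 ≈ 0.44444.
MLE ignores the prior: θ̂_MLE = k/n = 13/27 ≈ 0.48148.
Difference = 16/36 − 13/27 = -1/27 ≈ -0.0370.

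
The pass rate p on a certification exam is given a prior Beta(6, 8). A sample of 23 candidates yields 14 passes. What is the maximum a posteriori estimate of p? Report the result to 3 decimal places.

p̂_MAP = 0.543

Prior: Beta(6, 8).
Data: 14 successes in 23 trials. The binomial likelihood contributes p^14(1−p)^9, so the posterior is Beta(6+14, 8+9) = Beta(20, 17).
For Beta(a, b) with a, b > 1 the mode is (a−1)/(a+b−2) = 19/35 ≈ 0.543.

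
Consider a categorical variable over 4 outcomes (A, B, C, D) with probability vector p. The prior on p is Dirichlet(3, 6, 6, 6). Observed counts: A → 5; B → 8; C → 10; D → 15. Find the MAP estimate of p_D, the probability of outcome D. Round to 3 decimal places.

The posterior is Dirichlet(αᵢ + nᵢ) = Dirichlet(8, 14, 16, 21).
For a Dirichlet(a₁,…,a_K) with all aᵢ > 1, the mode has j-th component (aⱼ − 1)/(Σaᵢ − K).
Here Σaᵢ = 59 and K = 4, so p_D = (21 − 1)/(59 − 4) = 20/55 ≈ 0.364.

MAP estimate of p_D = 0.364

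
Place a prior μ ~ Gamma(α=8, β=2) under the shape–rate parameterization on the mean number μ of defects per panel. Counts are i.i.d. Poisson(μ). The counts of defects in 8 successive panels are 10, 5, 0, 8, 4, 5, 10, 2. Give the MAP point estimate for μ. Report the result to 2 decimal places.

Σxᵢ = 10+5+0+8+4+5+10+2 = 44, with n = 8.
Posterior ∝ μ^7e^(−2μ) · μ^44e^(−8μ) = μ^51e^(−10μ), i.e. Gamma(shape=52, rate=10).
The mode of a Gamma(a, b) with a ≥ 1 (shape–rate) is (a−1)/b = 51/10 ≈ 5.10.

μ̂_MAP = 5.10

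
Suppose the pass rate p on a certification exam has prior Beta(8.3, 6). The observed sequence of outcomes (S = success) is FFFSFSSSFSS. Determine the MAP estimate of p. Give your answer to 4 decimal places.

Prior: Beta(8.3, 6).
Data: 6 successes in 11 trials (from the sequence). The binomial likelihood contributes p^6(1−p)^5, so the posterior is Beta(8.3+6, 6+5) = Beta(14.3, 11).
For Beta(a, b) with a, b > 1 the mode is (a−1)/(a+b−2) = 13.3/23.3 ≈ 0.5708.

p̂_MAP = 0.5708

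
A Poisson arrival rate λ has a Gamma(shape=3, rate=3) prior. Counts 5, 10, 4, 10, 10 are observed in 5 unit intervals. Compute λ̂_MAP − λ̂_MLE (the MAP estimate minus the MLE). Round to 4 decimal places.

MAP − MLE = -2.6750

Σxᵢ = 39. Posterior is Gamma(42, 8); MAP = (42−1)/8 = 41/8 ≈ 5.12500.
MLE = x̄ = 39/5 ≈ 7.80000.
Difference = 41/8 − 39/5 = -107/40 ≈ -2.6750.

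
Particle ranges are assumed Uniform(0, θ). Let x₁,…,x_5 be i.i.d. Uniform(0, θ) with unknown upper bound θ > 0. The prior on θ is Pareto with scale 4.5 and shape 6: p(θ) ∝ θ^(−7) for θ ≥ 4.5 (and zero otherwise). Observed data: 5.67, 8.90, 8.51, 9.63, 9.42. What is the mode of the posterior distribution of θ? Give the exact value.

θ̂_MAP = 9.63

The Uniform(0, θ) likelihood is θ^(−n) for θ ≥ max(xᵢ), zero otherwise. Here max(xᵢ) = 9.63.
Posterior ∝ θ^(−7) · θ^(−5) = θ^(−12) on θ ≥ max(4.5, 9.63) = 9.63.
This density is strictly decreasing in θ, so the posterior mode lies at the lower boundary of the support.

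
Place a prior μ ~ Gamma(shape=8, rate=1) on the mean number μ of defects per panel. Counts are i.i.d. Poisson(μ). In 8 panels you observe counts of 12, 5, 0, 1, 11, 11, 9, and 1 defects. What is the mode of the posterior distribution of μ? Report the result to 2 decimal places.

μ̂_MAP = 6.33

Σxᵢ = 12+5+0+1+11+11+9+1 = 50, with n = 8.
Posterior ∝ μ^7e^(−1μ) · μ^50e^(−8μ) = μ^57e^(−9μ), i.e. Gamma(shape=58, rate=9).
The mode of a Gamma(a, b) with a ≥ 1 (shape–rate) is (a−1)/b = 57/9 ≈ 6.33.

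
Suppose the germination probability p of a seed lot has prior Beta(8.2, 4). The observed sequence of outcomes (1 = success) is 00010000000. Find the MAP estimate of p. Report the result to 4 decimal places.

Prior: Beta(8.2, 4).
Data: 1 success in 11 trials (from the sequence). The binomial likelihood contributes p(1−p)^10, so the posterior is Beta(8.2+1, 4+10) = Beta(9.2, 14).
For Beta(a, b) with a, b > 1 the mode is (a−1)/(a+b−2) = 8.2/21.2 ≈ 0.3868.

p̂_MAP = 0.3868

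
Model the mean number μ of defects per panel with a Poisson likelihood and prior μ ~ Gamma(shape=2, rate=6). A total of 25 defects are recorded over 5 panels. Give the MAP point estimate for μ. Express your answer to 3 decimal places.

Σxᵢ = 25, n = 5.
Posterior ∝ μe^(−6μ) · μ^25e^(−5μ) = μ^26e^(−11μ), i.e. Gamma(shape=27, rate=11).
The mode of a Gamma(a, b) with a ≥ 1 (shape–rate) is (a−1)/b = 26/11 ≈ 2.364.

μ̂_MAP = 2.364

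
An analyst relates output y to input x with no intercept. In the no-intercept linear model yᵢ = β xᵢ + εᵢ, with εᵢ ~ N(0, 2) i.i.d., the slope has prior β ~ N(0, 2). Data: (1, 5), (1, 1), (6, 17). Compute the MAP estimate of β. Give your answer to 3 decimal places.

log p(β | y) = −Σ(yᵢ − βxᵢ)²/(2·2) − β²/(2·2) + const.
Setting the derivative to zero: Σxᵢ(yᵢ − βxᵢ)/2 − β/2 = 0, so β = Σxᵢyᵢ / (Σxᵢ² + σ²/τ²).
Σxᵢyᵢ = 1·5 + 1·1 + 6·17 = 108; Σxᵢ² = 38; σ²/τ² = 1.
β̂_MAP = 108 / (38 + 1) = 108/39 ≈ 2.769.

β̂_MAP = 2.769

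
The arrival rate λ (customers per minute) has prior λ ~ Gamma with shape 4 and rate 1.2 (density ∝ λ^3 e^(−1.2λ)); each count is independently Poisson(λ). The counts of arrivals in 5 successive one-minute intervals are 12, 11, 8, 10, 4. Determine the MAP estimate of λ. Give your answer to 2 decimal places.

λ̂_MAP = 7.74

Σxᵢ = 12+11+8+10+4 = 45, with n = 5.
Posterior ∝ λ^3e^(−1.2λ) · λ^45e^(−5λ) = λ^48e^(−6.2λ), i.e. Gamma(shape=49, rate=6.2).
The mode of a Gamma(a, b) with a ≥ 1 (shape–rate) is (a−1)/b = 48/6.2 ≈ 7.74.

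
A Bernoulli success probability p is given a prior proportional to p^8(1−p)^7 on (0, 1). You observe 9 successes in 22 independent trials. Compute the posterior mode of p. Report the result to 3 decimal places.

The prior density ∝ p^8(1−p)^7 is the kernel of Beta(9, 8).
Data: 9 successes in 22 trials. The binomial likelihood contributes p^9(1−p)^13, so the posterior is Beta(9+9, 8+13) = Beta(18, 21).
For Beta(a, b) with a, b > 1 the mode is (a−1)/(a+b−2) = 17/37 ≈ 0.459.

p̂_MAP = 0.459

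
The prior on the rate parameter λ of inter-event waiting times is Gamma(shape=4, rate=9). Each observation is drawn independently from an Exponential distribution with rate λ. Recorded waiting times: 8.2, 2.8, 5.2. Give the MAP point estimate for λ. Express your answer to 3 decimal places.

The Exponential(rate=λ) likelihood is ∝ λ^n e^(−λΣtᵢ). Here n = 3 and Σtᵢ = 8.2 + 2.8 + 5.2 = 16.2.
Posterior ∝ λ^3e^(−9λ) · λ^3e^(−16.2λ) = λ^6e^(−25.2λ), i.e. Gamma(7, 25.2).
Mode = (a−1)/b = 6/25.2 ≈ 0.238.

λ̂_MAP = 0.238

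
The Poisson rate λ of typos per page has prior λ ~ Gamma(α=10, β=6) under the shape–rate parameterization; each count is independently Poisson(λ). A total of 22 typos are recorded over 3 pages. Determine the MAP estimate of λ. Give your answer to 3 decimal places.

λ̂_MAP = 3.444

Σxᵢ = 22, n = 3.
Posterior ∝ λ^9e^(−6λ) · λ^22e^(−3λ) = λ^31e^(−9λ), i.e. Gamma(shape=32, rate=9).
The mode of a Gamma(a, b) with a ≥ 1 (shape–rate) is (a−1)/b = 31/9 ≈ 3.444.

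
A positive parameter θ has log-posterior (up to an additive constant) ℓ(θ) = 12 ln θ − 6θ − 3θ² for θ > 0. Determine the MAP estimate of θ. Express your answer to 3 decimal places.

ℓ'(θ) = 12/θ − 6 − 6θ. Setting this to zero and multiplying by θ: 6θ² + 6θ − 12 = 0.
θ = (−6 + √(6² + 4·6·12)) / (2·6) = (−6 + √324) / 12 = (−6 + 18)/12 = 1.
ℓ''(θ) = −12/θ² − 6 < 0, confirming a maximum.

θ̂_MAP = 1.000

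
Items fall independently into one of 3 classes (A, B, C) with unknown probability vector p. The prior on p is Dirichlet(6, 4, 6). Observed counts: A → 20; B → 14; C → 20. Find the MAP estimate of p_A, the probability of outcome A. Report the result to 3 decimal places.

MAP estimate of p_A = 0.373

The posterior is Dirichlet(αᵢ + nᵢ) = Dirichlet(26, 18, 26).
For a Dirichlet(a₁,…,a_K) with all aᵢ > 1, the mode has j-th component (aⱼ − 1)/(Σaᵢ − K).
Here Σaᵢ = 70 and K = 3, so p_A = (26 − 1)/(70 − 3) = 25/67 ≈ 0.373.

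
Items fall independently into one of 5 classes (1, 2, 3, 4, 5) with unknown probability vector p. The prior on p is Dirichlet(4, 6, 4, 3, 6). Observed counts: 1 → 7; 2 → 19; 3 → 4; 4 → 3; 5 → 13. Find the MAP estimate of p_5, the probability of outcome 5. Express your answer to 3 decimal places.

The posterior is Dirichlet(αᵢ + nᵢ) = Dirichlet(11, 25, 8, 6, 19).
For a Dirichlet(a₁,…,a_K) with all aᵢ > 1, the mode has j-th component (aⱼ − 1)/(Σaᵢ − K).
Here Σaᵢ = 69 and K = 5, so p_5 = (19 − 1)/(69 − 5) = 18/64 ≈ 0.281.

MAP estimate: 0.281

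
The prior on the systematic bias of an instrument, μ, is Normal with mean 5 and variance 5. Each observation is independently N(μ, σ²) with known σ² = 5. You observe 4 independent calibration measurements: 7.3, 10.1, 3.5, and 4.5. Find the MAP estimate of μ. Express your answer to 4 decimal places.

μ̂_MAP = 6.0800

n = 4; x̄ = (7.3 + 10.1 + 3.5 + 4.5)/4 = 25.4/4 = 6.35.
For a Normal prior and Normal likelihood with known variance, the posterior is Normal; its mode equals its mean, the precision-weighted average.
Prior precision 1/σ₀² = 1/5 = 0.2; data precision n/σ² = 4/5 = 0.8.
μ̂ = (0.2·5 + 0.8·6.35) / (0.2 + 0.8) = 6.08/1 = 6.0800.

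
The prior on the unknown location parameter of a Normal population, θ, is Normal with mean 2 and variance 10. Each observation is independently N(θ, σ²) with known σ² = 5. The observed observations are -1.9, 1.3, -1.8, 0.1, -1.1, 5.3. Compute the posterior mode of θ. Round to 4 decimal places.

n = 6; x̄ = ((-1.9) + 1.3 + (-1.8) + 0.1 + (-1.1) + 5.3)/6 = 1.9/6 = 19/60 ≈ 0.3167.
For a Normal prior and Normal likelihood with known variance, the posterior is Normal; its mode equals its mean, the precision-weighted average.
Prior precision 1/σ₀² = 1/10 = 0.1; data precision n/σ² = 6/5 = 1.2.
θ̂ = (0.1·2 + 1.2·(19/60)) / (0.1 + 1.2) = 0.58/1.3 = 29/65 ≈ 0.4462.

θ̂_MAP = 0.4462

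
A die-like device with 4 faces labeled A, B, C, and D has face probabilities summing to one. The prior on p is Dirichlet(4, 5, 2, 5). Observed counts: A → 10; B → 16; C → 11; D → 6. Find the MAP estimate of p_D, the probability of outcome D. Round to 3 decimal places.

The posterior is Dirichlet(αᵢ + nᵢ) = Dirichlet(14, 21, 13, 11).
For a Dirichlet(a₁,…,a_K) with all aᵢ > 1, the mode has j-th component (aⱼ − 1)/(Σaᵢ − K).
Here Σaᵢ = 59 and K = 4, so p_D = (11 − 1)/(59 − 4) = 10/55 ≈ 0.182.

MAP estimate of p_D = 0.182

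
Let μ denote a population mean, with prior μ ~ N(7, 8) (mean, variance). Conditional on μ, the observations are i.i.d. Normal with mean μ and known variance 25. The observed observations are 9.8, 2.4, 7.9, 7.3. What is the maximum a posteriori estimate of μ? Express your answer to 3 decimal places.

n = 4; x̄ = (9.8 + 2.4 + 7.9 + 7.3)/4 = 27.4/4 = 6.85.
For a Normal prior and Normal likelihood with known variance, the posterior is Normal; its mode equals its mean, the precision-weighted average.
Prior precision 1/σ₀² = 1/8 = 0.125; data precision n/σ² = 4/25 = 0.16.
μ̂ = (0.125·7 + 0.16·6.85) / (0.125 + 0.16) = 1.971/0.285 = 657/95 ≈ 6.916.

μ̂_MAP = 6.916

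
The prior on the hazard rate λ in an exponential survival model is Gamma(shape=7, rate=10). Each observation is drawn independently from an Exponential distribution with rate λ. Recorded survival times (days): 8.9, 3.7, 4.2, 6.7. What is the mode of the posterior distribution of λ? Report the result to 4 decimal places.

The Exponential(rate=λ) likelihood is ∝ λ^n e^(−λΣtᵢ). Here n = 4 and Σtᵢ = 8.9 + 3.7 + 4.2 + 6.7 = 23.5.
Posterior ∝ λ^6e^(−10λ) · λ^4e^(−23.5λ) = λ^10e^(−33.5λ), i.e. Gamma(11, 33.5).
Mode = (a−1)/b = 10/33.5 ≈ 0.2985.

λ̂_MAP = 0.2985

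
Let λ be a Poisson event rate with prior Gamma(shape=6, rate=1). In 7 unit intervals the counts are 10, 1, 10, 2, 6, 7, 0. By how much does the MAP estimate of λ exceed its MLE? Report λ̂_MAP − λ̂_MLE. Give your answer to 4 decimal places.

MAP − MLE = -0.0179

Σxᵢ = 36. Posterior is Gamma(42, 8); MAP = (42−1)/8 = 41/8 ≈ 5.12500.
MLE = x̄ = 36/7 ≈ 5.14286.
Difference = 41/8 − 36/7 = -1/56 ≈ -0.0179.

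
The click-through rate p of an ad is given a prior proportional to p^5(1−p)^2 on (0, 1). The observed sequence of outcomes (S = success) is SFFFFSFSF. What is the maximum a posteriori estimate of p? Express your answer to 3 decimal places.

The prior density ∝ p^5(1−p)^2 is the kernel of Beta(6, 3).
Data: 3 successes in 9 trials (from the sequence). The binomial likelihood contributes p^3(1−p)^6, so the posterior is Beta(6+3, 3+6) = Beta(9, 9).
For Beta(a, b) with a, b > 1 the mode is (a−1)/(a+b−2) = 8/16 ≈ 0.500.

p̂_MAP = 0.500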